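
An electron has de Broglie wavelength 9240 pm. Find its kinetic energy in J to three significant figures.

KE = 2.82 × 10⁻²¹ J

p = h/λ = 6.626 × 10⁻³⁴ / 9.240 × 10⁻⁹ = 7.171 × 10⁻²⁶ kg·m/s.
KE = p²/(2m) = (7.171 × 10⁻²⁶)² / (2 × 9.109 × 10⁻³¹) = 2.823 × 10⁻²¹ J = 2.82 × 10⁻²¹ J.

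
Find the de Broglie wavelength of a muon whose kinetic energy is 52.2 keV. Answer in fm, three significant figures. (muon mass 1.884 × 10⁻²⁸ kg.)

KE = 52.2 keV = 8.362 × 10⁻¹⁵ J.
p = √(2mKE) = √(2 × 1.884 × 10⁻²⁸ × 8.362 × 10⁻¹⁵) = 1.775 × 10⁻²¹ kg·m/s.
λ = h/p = 6.626 × 10⁻³⁴ / 1.775 × 10⁻²¹ = 3.73 × 10⁻¹³ m = 373 fm.

λ = 373 fm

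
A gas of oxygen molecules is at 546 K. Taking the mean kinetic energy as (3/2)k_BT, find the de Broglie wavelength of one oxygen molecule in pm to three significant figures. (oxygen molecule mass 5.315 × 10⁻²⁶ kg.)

λ = 19.1 pm

KE = (3/2)k_BT = 1.5 × 1.381 × 10⁻²³ × 546 = 1.131 × 10⁻²⁰ J.
p = √(2mKE) = √(2 × 5.315 × 10⁻²⁶ × 1.131 × 10⁻²⁰) = 3.467 × 10⁻²³ kg·m/s.
λ = h/p = 1.91 × 10⁻¹¹ m = 19.1 pm.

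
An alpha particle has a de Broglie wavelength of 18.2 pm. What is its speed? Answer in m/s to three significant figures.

p = h/λ = 6.626 × 10⁻³⁴ / 1.820 × 10⁻¹¹ = 3.641 × 10⁻²³ kg·m/s.
v = p/m = 3.641 × 10⁻²³ / 6.645 × 10⁻²⁷ = 5.48 × 10³ m/s = 5480 m/s.

v = 5480 m/s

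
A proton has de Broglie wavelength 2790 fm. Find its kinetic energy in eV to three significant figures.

KE = 105 eV

p = h/λ = 6.626 × 10⁻³⁴ / 2.790 × 10⁻¹² = 2.375 × 10⁻²² kg·m/s.
KE = p²/(2m) = (2.375 × 10⁻²²)² / (2 × 1.673 × 10⁻²⁷) = 1.686 × 10⁻¹⁷ J = 105 eV.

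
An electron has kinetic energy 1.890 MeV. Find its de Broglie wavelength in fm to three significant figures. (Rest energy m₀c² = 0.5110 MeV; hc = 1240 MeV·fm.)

Total energy E = KE + m₀c² = 1.890 + 0.5110 = 2.4010 MeV.
(pc)² = E² − (m₀c²)² = (2.4010)² − (0.5110)² = 5.504 MeV², so pc = 2.346 MeV.
λ = hc/(pc) = 1240 MeV·fm / 2.346 MeV = 529 fm.

λ = 529 fm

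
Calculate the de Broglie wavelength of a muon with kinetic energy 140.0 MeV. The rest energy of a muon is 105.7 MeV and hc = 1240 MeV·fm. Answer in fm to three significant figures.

λ = 5.59 fm

Total energy E = KE + m₀c² = 140.0 + 105.7 = 245.7 MeV.
(pc)² = E² − (m₀c²)² = (245.7)² − (105.7)² = 4.920 × 10⁴ MeV², so pc = 221.8 MeV.
λ = hc/(pc) = 1240 MeV·fm / 221.8 MeV = 5.59 fm.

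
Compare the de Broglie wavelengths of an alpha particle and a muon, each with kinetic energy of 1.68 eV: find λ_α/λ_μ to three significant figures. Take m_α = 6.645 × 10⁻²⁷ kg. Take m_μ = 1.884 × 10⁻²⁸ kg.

λ_α/λ_μ = 0.168

At fixed KE, p = √(2mKE) so λ = h/p ∝ 1/√m.
λ_α/λ_μ = √(m_μ/m_α) = √(1.884 × 10⁻²⁸/6.645 × 10⁻²⁷) = √(0.02835) = 0.168.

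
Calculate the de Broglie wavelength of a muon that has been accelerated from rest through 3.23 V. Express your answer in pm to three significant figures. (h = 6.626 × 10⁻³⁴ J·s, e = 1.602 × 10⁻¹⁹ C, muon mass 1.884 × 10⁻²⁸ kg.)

KE = eV = 1.602 × 10⁻¹⁹ × 3.230 = 5.174 × 10⁻¹⁹ J.
p = √(2mKE) = √(2 × 1.884 × 10⁻²⁸ × 5.174 × 10⁻¹⁹) = 1.396 × 10⁻²³ kg·m/s.
λ = h/p = 6.626 × 10⁻³⁴ / 1.396 × 10⁻²³ = 4.75 × 10⁻¹¹ m = 47.5 pm.

λ = 47.5 pm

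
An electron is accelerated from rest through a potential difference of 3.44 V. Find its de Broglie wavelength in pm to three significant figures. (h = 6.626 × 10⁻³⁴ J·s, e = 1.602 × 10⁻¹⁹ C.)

λ = 661 pm

KE = eV = 1.602 × 10⁻¹⁹ × 3.440 = 5.511 × 10⁻¹⁹ J.
p = √(2mKE) = √(2 × 9.109 × 10⁻³¹ × 5.511 × 10⁻¹⁹) = 1.002 × 10⁻²⁴ kg·m/s.
λ = h/p = 6.626 × 10⁻³⁴ / 1.002 × 10⁻²⁴ = 6.61 × 10⁻¹⁰ m = 661 pm.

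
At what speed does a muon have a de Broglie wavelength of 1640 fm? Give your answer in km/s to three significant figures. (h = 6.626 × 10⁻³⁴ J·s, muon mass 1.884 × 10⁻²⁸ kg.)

v = 2140 km/s

p = h/λ = 6.626 × 10⁻³⁴ / 1.640 × 10⁻¹² = 4.040 × 10⁻²² kg·m/s.
v = p/m = 4.040 × 10⁻²² / 1.884 × 10⁻²⁸ = 2.14 × 10⁶ m/s = 2140 km/s.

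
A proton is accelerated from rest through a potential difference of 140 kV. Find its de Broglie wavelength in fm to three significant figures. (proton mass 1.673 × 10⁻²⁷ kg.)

KE = eV = 1.602 × 10⁻¹⁹ × 1.400 × 10⁵ = 2.243 × 10⁻¹⁴ J.
p = √(2mKE) = √(2 × 1.673 × 10⁻²⁷ × 2.243 × 10⁻¹⁴) = 8.663 × 10⁻²¹ kg·m/s.
λ = h/p = 6.626 × 10⁻³⁴ / 8.663 × 10⁻²¹ = 7.65 × 10⁻¹⁴ m = 76.5 fm.

λ = 76.5 fm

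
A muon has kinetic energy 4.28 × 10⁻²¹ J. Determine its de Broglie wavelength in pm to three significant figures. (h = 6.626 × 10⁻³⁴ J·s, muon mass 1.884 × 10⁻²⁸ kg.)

λ = 522 pm

p = √(2mKE) = √(2 × 1.884 × 10⁻²⁸ × 4.280 × 10⁻²¹) = 1.270 × 10⁻²⁴ kg·m/s.
λ = h/p = 6.626 × 10⁻³⁴ / 1.270 × 10⁻²⁴ = 5.22 × 10⁻¹⁰ m = 522 pm.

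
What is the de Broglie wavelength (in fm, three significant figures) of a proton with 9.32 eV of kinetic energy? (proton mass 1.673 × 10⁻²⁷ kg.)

KE = 9.32 eV = 1.493 × 10⁻¹⁸ J.
p = √(2mKE) = √(2 × 1.673 × 10⁻²⁷ × 1.493 × 10⁻¹⁸) = 7.068 × 10⁻²³ kg·m/s.
λ = h/p = 6.626 × 10⁻³⁴ / 7.068 × 10⁻²³ = 9.37 × 10⁻¹² m = 9370 fm.

λ = 9370 fm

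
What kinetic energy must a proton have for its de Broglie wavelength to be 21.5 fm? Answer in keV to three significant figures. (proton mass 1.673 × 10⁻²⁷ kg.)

KE = 1770 keV

p = h/λ = 6.626 × 10⁻³⁴ / 2.150 × 10⁻¹⁴ = 3.082 × 10⁻²⁰ kg·m/s.
KE = p²/(2m) = (3.082 × 10⁻²⁰)² / (2 × 1.673 × 10⁻²⁷) = 2.839 × 10⁻¹³ J = 1770 keV.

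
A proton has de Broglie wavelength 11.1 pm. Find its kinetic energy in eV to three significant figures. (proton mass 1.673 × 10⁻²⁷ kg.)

KE = 6.65 eV

p = h/λ = 6.626 × 10⁻³⁴ / 1.110 × 10⁻¹¹ = 5.969 × 10⁻²³ kg·m/s.
KE = p²/(2m) = (5.969 × 10⁻²³)² / (2 × 1.673 × 10⁻²⁷) = 1.065 × 10⁻¹⁸ J = 6.65 eV.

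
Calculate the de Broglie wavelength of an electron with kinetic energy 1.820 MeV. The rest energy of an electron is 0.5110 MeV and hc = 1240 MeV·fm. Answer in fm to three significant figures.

λ = 545 fm

Total energy E = KE + m₀c² = 1.820 + 0.5110 = 2.3310 MeV.
(pc)² = E² − (m₀c²)² = (2.3310)² − (0.5110)² = 5.172 MeV², so pc = 2.274 MeV.
λ = hc/(pc) = 1240 MeV·fm / 2.274 MeV = 545 fm.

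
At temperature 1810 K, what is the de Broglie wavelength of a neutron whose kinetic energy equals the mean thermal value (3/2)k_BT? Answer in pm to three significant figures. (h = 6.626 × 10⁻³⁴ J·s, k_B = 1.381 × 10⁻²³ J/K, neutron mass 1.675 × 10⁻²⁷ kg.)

λ = 59.1 pm

KE = (3/2)k_BT = 1.5 × 1.381 × 10⁻²³ × 1810 = 3.749 × 10⁻²⁰ J.
p = √(2mKE) = √(2 × 1.675 × 10⁻²⁷ × 3.749 × 10⁻²⁰) = 1.121 × 10⁻²³ kg·m/s.
λ = h/p = 5.91 × 10⁻¹¹ m = 59.1 pm.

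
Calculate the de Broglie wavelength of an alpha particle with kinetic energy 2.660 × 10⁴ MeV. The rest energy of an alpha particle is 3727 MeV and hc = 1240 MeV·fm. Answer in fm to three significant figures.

Total energy E = KE + m₀c² = 2.660 × 10⁴ + 3727 = 30327 MeV.
(pc)² = E² − (m₀c²)² = (30327)² − (3727)² = 9.058 × 10⁸ MeV², so pc = 3.010 × 10⁴ MeV.
λ = hc/(pc) = 1240 MeV·fm / 3.010 × 10⁴ MeV = 0.0412 fm.

λ = 0.0412 fm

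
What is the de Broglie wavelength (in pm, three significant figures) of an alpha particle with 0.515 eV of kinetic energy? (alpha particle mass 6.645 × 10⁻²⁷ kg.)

λ = 20.0 pm

KE = 0.515 eV = 8.250 × 10⁻²⁰ J.
p = √(2mKE) = √(2 × 6.645 × 10⁻²⁷ × 8.250 × 10⁻²⁰) = 3.311 × 10⁻²³ kg·m/s.
λ = h/p = 6.626 × 10⁻³⁴ / 3.311 × 10⁻²³ = 2.00 × 10⁻¹¹ m = 20.0 pm.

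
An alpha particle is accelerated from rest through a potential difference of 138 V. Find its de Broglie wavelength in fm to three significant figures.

λ = 864 fm

KE = 2eV = 2 × 1.602 × 10⁻¹⁹ × 138.0 = 4.422 × 10⁻¹⁷ J.
p = √(2mKE) = √(2 × 6.645 × 10⁻²⁷ × 4.422 × 10⁻¹⁷) = 7.666 × 10⁻²² kg·m/s.
λ = h/p = 6.626 × 10⁻³⁴ / 7.666 × 10⁻²² = 8.64 × 10⁻¹³ m = 864 fm.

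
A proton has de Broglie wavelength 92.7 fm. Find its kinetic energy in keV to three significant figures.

p = h/λ = 6.626 × 10⁻³⁴ / 9.270 × 10⁻¹⁴ = 7.148 × 10⁻²¹ kg·m/s.
KE = p²/(2m) = (7.148 × 10⁻²¹)² / (2 × 1.673 × 10⁻²⁷) = 1.527 × 10⁻¹⁴ J = 95.3 keV.

KE = 95.3 keV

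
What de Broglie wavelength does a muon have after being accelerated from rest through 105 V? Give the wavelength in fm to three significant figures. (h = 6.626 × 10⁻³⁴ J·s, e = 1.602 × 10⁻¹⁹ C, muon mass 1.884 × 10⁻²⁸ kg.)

KE = eV = 1.602 × 10⁻¹⁹ × 105.0 = 1.682 × 10⁻¹⁷ J.
p = √(2mKE) = √(2 × 1.884 × 10⁻²⁸ × 1.682 × 10⁻¹⁷) = 7.961 × 10⁻²³ kg·m/s.
λ = h/p = 6.626 × 10⁻³⁴ / 7.961 × 10⁻²³ = 8.32 × 10⁻¹² m = 8320 fm.

λ = 8320 fm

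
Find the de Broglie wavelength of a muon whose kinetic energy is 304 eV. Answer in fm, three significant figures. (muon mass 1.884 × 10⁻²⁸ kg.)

KE = 304 eV = 4.870 × 10⁻¹⁷ J.
p = √(2mKE) = √(2 × 1.884 × 10⁻²⁸ × 4.870 × 10⁻¹⁷) = 1.355 × 10⁻²² kg·m/s.
λ = h/p = 6.626 × 10⁻³⁴ / 1.355 × 10⁻²² = 4.89 × 10⁻¹² m = 4890 fm.

λ = 4890 fm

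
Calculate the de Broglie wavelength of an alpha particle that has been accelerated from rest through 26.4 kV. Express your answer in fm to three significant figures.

λ = 62.5 fm

KE = 2eV = 2 × 1.602 × 10⁻¹⁹ × 2.640 × 10⁴ = 8.459 × 10⁻¹⁵ J.
p = √(2mKE) = √(2 × 6.645 × 10⁻²⁷ × 8.459 × 10⁻¹⁵) = 1.060 × 10⁻²⁰ kg·m/s.
λ = h/p = 6.626 × 10⁻³⁴ / 1.060 × 10⁻²⁰ = 6.25 × 10⁻¹⁴ m = 62.5 fm.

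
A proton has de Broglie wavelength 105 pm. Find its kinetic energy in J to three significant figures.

KE = 1.19 × 10⁻²⁰ J

p = h/λ = 6.626 × 10⁻³⁴ / 1.050 × 10⁻¹⁰ = 6.310 × 10⁻²⁴ kg·m/s.
KE = p²/(2m) = (6.310 × 10⁻²⁴)² / (2 × 1.673 × 10⁻²⁷) = 1.190 × 10⁻²⁰ J = 1.19 × 10⁻²⁰ J.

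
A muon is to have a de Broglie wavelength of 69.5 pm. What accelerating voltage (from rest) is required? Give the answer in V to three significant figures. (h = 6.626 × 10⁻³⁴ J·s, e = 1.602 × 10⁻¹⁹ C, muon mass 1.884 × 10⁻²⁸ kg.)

p = h/λ = 6.626 × 10⁻³⁴ / 6.950 × 10⁻¹¹ = 9.534 × 10⁻²⁴ kg·m/s.
KE = p²/(2m) = 2.412 × 10⁻¹⁹ J.
V = KE/e = 2.412 × 10⁻¹⁹ / (1.602 × 10⁻¹⁹) = 1.51 V.

V = 1.51 V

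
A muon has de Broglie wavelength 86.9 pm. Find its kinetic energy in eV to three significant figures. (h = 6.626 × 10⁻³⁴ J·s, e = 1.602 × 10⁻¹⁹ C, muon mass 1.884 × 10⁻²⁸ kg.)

p = h/λ = 6.626 × 10⁻³⁴ / 8.690 × 10⁻¹¹ = 7.625 × 10⁻²⁴ kg·m/s.
KE = p²/(2m) = (7.625 × 10⁻²⁴)² / (2 × 1.884 × 10⁻²⁸) = 1.543 × 10⁻¹⁹ J = 0.963 eV.

KE = 0.963 eV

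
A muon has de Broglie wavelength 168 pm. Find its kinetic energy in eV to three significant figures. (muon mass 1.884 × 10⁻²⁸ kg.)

KE = 0.258 eV

p = h/λ = 6.626 × 10⁻³⁴ / 1.680 × 10⁻¹⁰ = 3.944 × 10⁻²⁴ kg·m/s.
KE = p²/(2m) = (3.944 × 10⁻²⁴)² / (2 × 1.884 × 10⁻²⁸) = 4.128 × 10⁻²⁰ J = 0.258 eV.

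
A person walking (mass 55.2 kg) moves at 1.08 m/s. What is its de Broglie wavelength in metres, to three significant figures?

p = mv = 55.2 × 1.08 = 5.962 × 10¹ kg·m/s.
λ = h/p = 6.626 × 10⁻³⁴ / 5.962 × 10¹ = 1.11 × 10⁻³⁵ m.

λ = 1.11 × 10⁻³⁵ m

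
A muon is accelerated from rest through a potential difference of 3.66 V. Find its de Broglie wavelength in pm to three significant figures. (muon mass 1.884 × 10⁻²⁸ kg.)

KE = eV = 1.602 × 10⁻¹⁹ × 3.660 = 5.863 × 10⁻¹⁹ J.
p = √(2mKE) = √(2 × 1.884 × 10⁻²⁸ × 5.863 × 10⁻¹⁹) = 1.486 × 10⁻²³ kg·m/s.
λ = h/p = 6.626 × 10⁻³⁴ / 1.486 × 10⁻²³ = 4.46 × 10⁻¹¹ m = 44.6 pm.

λ = 44.6 pm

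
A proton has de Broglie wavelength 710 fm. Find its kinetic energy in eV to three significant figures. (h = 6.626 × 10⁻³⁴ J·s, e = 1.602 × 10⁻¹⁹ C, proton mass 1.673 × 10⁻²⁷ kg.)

KE = 1620 eV

p = h/λ = 6.626 × 10⁻³⁴ / 7.100 × 10⁻¹³ = 9.332 × 10⁻²² kg·m/s.
KE = p²/(2m) = (9.332 × 10⁻²²)² / (2 × 1.673 × 10⁻²⁷) = 2.603 × 10⁻¹⁶ J = 1620 eV.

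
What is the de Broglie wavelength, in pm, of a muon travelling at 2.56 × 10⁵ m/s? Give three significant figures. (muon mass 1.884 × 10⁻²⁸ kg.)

p = mv = 1.884 × 10⁻²⁸ × 2.56 × 10⁵ = 4.823 × 10⁻²³ kg·m/s.
λ = h/p = 6.626 × 10⁻³⁴ / 4.823 × 10⁻²³ = 1.37 × 10⁻¹¹ m = 13.7 pm.

λ = 13.7 pm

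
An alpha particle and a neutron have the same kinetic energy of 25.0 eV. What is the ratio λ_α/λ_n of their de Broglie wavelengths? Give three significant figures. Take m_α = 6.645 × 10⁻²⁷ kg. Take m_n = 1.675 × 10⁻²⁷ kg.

At fixed KE, p = √(2mKE) so λ = h/p ∝ 1/√m.
λ_α/λ_n = √(m_n/m_α) = √(1.675 × 10⁻²⁷/6.645 × 10⁻²⁷) = √(0.2521) = 0.502.

λ_α/λ_n = 0.502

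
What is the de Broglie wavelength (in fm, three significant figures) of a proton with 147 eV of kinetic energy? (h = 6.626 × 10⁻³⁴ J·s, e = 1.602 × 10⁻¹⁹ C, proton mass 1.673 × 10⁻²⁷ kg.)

KE = 147 eV = 2.355 × 10⁻¹⁷ J.
p = √(2mKE) = √(2 × 1.673 × 10⁻²⁷ × 2.355 × 10⁻¹⁷) = 2.807 × 10⁻²² kg·m/s.
λ = h/p = 6.626 × 10⁻³⁴ / 2.807 × 10⁻²² = 2.36 × 10⁻¹² m = 2360 fm.

λ = 2360 fm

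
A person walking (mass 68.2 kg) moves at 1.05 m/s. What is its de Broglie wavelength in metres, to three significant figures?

λ = 9.25 × 10⁻³⁶ m

p = mv = 68.2 × 1.05 = 7.161 × 10¹ kg·m/s.
λ = h/p = 6.626 × 10⁻³⁴ / 7.161 × 10¹ = 9.25 × 10⁻³⁶ m.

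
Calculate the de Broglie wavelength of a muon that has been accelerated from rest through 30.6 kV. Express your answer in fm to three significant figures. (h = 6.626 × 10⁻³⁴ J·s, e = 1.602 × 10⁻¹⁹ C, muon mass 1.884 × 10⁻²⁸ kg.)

KE = eV = 1.602 × 10⁻¹⁹ × 3.060 × 10⁴ = 4.902 × 10⁻¹⁵ J.
p = √(2mKE) = √(2 × 1.884 × 10⁻²⁸ × 4.902 × 10⁻¹⁵) = 1.359 × 10⁻²¹ kg·m/s.
λ = h/p = 6.626 × 10⁻³⁴ / 1.359 × 10⁻²¹ = 4.88 × 10⁻¹³ m = 488 fm.

λ = 488 fm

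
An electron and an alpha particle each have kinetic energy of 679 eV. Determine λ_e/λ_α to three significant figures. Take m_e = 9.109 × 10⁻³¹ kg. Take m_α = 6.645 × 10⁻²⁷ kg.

λ_e/λ_α = 85.4

At fixed KE, p = √(2mKE) so λ = h/p ∝ 1/√m.
λ_e/λ_α = √(m_α/m_e) = √(6.645 × 10⁻²⁷/9.109 × 10⁻³¹) = √(7295) = 85.4.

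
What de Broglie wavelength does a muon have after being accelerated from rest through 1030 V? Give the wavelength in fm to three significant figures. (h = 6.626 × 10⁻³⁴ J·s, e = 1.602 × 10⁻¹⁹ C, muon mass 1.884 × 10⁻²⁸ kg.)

KE = eV = 1.602 × 10⁻¹⁹ × 1030 = 1.650 × 10⁻¹⁶ J.
p = √(2mKE) = √(2 × 1.884 × 10⁻²⁸ × 1.650 × 10⁻¹⁶) = 2.493 × 10⁻²² kg·m/s.
λ = h/p = 6.626 × 10⁻³⁴ / 2.493 × 10⁻²² = 2.66 × 10⁻¹² m = 2660 fm.

λ = 2660 fm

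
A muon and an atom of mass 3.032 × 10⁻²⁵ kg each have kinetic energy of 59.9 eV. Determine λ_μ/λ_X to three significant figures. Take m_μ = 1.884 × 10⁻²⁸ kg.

λ_μ/λ_X = 40.1

At fixed KE, p = √(2mKE) so λ = h/p ∝ 1/√m.
λ_μ/λ_X = √(m_X/m_μ) = √(3.032 × 10⁻²⁵/1.884 × 10⁻²⁸) = √(1609) = 40.1.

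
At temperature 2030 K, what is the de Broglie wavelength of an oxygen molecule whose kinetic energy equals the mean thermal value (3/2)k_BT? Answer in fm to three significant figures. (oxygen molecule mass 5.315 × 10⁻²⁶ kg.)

KE = (3/2)k_BT = 1.5 × 1.381 × 10⁻²³ × 2030 = 4.205 × 10⁻²⁰ J.
p = √(2mKE) = √(2 × 5.315 × 10⁻²⁶ × 4.205 × 10⁻²⁰) = 6.686 × 10⁻²³ kg·m/s.
λ = h/p = 9.91 × 10⁻¹² m = 9910 fm.

λ = 9910 fm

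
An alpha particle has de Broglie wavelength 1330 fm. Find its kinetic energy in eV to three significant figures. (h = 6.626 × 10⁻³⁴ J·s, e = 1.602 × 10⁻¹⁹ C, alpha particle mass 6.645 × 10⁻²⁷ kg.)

p = h/λ = 6.626 × 10⁻³⁴ / 1.330 × 10⁻¹² = 4.982 × 10⁻²² kg·m/s.
KE = p²/(2m) = (4.982 × 10⁻²²)² / (2 × 6.645 × 10⁻²⁷) = 1.868 × 10⁻¹⁷ J = 117 eV.

KE = 117 eV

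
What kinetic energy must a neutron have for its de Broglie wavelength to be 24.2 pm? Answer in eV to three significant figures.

KE = 1.40 eV

p = h/λ = 6.626 × 10⁻³⁴ / 2.420 × 10⁻¹¹ = 2.738 × 10⁻²³ kg·m/s.
KE = p²/(2m) = (2.738 × 10⁻²³)² / (2 × 1.675 × 10⁻²⁷) = 2.238 × 10⁻¹⁹ J = 1.40 eV.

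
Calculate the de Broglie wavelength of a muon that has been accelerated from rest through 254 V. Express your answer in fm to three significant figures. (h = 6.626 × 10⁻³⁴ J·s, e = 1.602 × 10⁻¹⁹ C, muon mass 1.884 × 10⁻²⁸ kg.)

λ = 5350 fm

KE = eV = 1.602 × 10⁻¹⁹ × 254.0 = 4.069 × 10⁻¹⁷ J.
p = √(2mKE) = √(2 × 1.884 × 10⁻²⁸ × 4.069 × 10⁻¹⁷) = 1.238 × 10⁻²² kg·m/s.
λ = h/p = 6.626 × 10⁻³⁴ / 1.238 × 10⁻²² = 5.35 × 10⁻¹² m = 5350 fm.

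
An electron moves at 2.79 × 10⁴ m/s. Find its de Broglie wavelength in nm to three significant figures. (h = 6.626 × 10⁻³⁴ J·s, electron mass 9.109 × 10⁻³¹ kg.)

λ = 26.1 nm

p = mv = 9.109 × 10⁻³¹ × 2.79 × 10⁴ = 2.541 × 10⁻²⁶ kg·m/s.
λ = h/p = 6.626 × 10⁻³⁴ / 2.541 × 10⁻²⁶ = 2.61 × 10⁻⁸ m = 26.1 nm.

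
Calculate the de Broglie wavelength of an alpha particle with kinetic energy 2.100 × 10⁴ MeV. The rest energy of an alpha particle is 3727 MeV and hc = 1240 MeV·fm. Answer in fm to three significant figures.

λ = 0.0507 fm

Total energy E = KE + m₀c² = 2.100 × 10⁴ + 3727 = 24727 MeV.
(pc)² = E² − (m₀c²)² = (24727)² − (3727)² = 5.975 × 10⁸ MeV², so pc = 2.444 × 10⁴ MeV.
λ = hc/(pc) = 1240 MeV·fm / 2.444 × 10⁴ MeV = 0.0507 fm.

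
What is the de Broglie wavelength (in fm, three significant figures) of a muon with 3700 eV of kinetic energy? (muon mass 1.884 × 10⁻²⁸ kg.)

λ = 1400 fm

KE = 3700 eV = 5.927 × 10⁻¹⁶ J.
p = √(2mKE) = √(2 × 1.884 × 10⁻²⁸ × 5.927 × 10⁻¹⁶) = 4.726 × 10⁻²² kg·m/s.
λ = h/p = 6.626 × 10⁻³⁴ / 4.726 × 10⁻²² = 1.40 × 10⁻¹² m = 1400 fm.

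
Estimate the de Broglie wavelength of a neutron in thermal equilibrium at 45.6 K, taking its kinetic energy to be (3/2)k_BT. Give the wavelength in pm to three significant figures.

λ = 372 pm

KE = (3/2)k_BT = 1.5 × 1.381 × 10⁻²³ × 45.6 = 9.446 × 10⁻²² J.
p = √(2mKE) = √(2 × 1.675 × 10⁻²⁷ × 9.446 × 10⁻²²) = 1.779 × 10⁻²⁴ kg·m/s.
λ = h/p = 3.72 × 10⁻¹⁰ m = 372 pm.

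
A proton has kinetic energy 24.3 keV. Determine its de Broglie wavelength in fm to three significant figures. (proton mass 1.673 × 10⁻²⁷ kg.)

KE = 24.3 keV = 3.893 × 10⁻¹⁵ J.
p = √(2mKE) = √(2 × 1.673 × 10⁻²⁷ × 3.893 × 10⁻¹⁵) = 3.609 × 10⁻²¹ kg·m/s.
λ = h/p = 6.626 × 10⁻³⁴ / 3.609 × 10⁻²¹ = 1.84 × 10⁻¹³ m = 184 fm.

λ = 184 fm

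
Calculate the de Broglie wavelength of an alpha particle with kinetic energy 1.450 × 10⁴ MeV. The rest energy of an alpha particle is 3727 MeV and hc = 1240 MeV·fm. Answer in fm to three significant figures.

Total energy E = KE + m₀c² = 1.450 × 10⁴ + 3727 = 18227 MeV.
(pc)² = E² − (m₀c²)² = (18227)² − (3727)² = 3.183 × 10⁸ MeV², so pc = 1.784 × 10⁴ MeV.
λ = hc/(pc) = 1240 MeV·fm / 1.784 × 10⁴ MeV = 0.0695 fm.

λ = 0.0695 fm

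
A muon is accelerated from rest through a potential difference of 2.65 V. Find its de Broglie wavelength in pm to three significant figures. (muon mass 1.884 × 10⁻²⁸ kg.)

KE = eV = 1.602 × 10⁻¹⁹ × 2.650 = 4.245 × 10⁻¹⁹ J.
p = √(2mKE) = √(2 × 1.884 × 10⁻²⁸ × 4.245 × 10⁻¹⁹) = 1.265 × 10⁻²³ kg·m/s.
λ = h/p = 6.626 × 10⁻³⁴ / 1.265 × 10⁻²³ = 5.24 × 10⁻¹¹ m = 52.4 pm.

λ = 52.4 pm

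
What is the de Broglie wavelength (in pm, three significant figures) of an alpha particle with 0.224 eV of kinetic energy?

KE = 0.224 eV = 3.588 × 10⁻²⁰ J.
p = √(2mKE) = √(2 × 6.645 × 10⁻²⁷ × 3.588 × 10⁻²⁰) = 2.184 × 10⁻²³ kg·m/s.
λ = h/p = 6.626 × 10⁻³⁴ / 2.184 × 10⁻²³ = 3.03 × 10⁻¹¹ m = 30.3 pm.

λ = 30.3 pm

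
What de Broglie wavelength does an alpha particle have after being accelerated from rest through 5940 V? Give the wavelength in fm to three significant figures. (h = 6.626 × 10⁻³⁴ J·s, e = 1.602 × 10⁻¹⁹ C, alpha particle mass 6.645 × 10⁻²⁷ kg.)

KE = 2eV = 2 × 1.602 × 10⁻¹⁹ × 5940 = 1.903 × 10⁻¹⁵ J.
p = √(2mKE) = √(2 × 6.645 × 10⁻²⁷ × 1.903 × 10⁻¹⁵) = 5.029 × 10⁻²¹ kg·m/s.
λ = h/p = 6.626 × 10⁻³⁴ / 5.029 × 10⁻²¹ = 1.32 × 10⁻¹³ m = 132 fm.

λ = 132 fm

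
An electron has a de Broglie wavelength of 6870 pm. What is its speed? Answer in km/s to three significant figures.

v = 106 km/s

p = h/λ = 6.626 × 10⁻³⁴ / 6.870 × 10⁻⁹ = 9.645 × 10⁻²⁶ kg·m/s.
v = p/m = 9.645 × 10⁻²⁶ / 9.109 × 10⁻³¹ = 1.06 × 10⁵ m/s = 106 km/s.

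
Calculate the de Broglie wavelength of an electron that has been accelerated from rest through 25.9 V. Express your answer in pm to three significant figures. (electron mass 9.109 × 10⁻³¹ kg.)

λ = 241 pm

KE = eV = 1.602 × 10⁻¹⁹ × 25.90 = 4.149 × 10⁻¹⁸ J.
p = √(2mKE) = √(2 × 9.109 × 10⁻³¹ × 4.149 × 10⁻¹⁸) = 2.749 × 10⁻²⁴ kg·m/s.
λ = h/p = 6.626 × 10⁻³⁴ / 2.749 × 10⁻²⁴ = 2.41 × 10⁻¹⁰ m = 241 pm.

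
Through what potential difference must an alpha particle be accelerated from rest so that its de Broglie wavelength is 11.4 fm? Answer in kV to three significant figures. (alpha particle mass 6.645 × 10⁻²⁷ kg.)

V = 793 kV

p = h/λ = 6.626 × 10⁻³⁴ / 1.140 × 10⁻¹⁴ = 5.812 × 10⁻²⁰ kg·m/s.
KE = p²/(2m) = 2.542 × 10⁻¹³ J.
V = KE/2e = 2.542 × 10⁻¹³ / (2 × 1.602 × 10⁻¹⁹) = 793 kV.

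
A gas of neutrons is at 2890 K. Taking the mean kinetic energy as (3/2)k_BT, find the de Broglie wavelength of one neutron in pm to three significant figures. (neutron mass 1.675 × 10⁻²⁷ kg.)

λ = 46.8 pm

KE = (3/2)k_BT = 1.5 × 1.381 × 10⁻²³ × 2890 = 5.987 × 10⁻²⁰ J.
p = √(2mKE) = √(2 × 1.675 × 10⁻²⁷ × 5.987 × 10⁻²⁰) = 1.416 × 10⁻²³ kg·m/s.
λ = h/p = 4.68 × 10⁻¹¹ m = 46.8 pm.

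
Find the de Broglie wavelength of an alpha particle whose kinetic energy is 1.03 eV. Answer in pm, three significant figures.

λ = 14.1 pm

KE = 1.03 eV = 1.650 × 10⁻¹⁹ J.
p = √(2mKE) = √(2 × 6.645 × 10⁻²⁷ × 1.650 × 10⁻¹⁹) = 4.683 × 10⁻²³ kg·m/s.
λ = h/p = 6.626 × 10⁻³⁴ / 4.683 × 10⁻²³ = 1.41 × 10⁻¹¹ m = 14.1 pm.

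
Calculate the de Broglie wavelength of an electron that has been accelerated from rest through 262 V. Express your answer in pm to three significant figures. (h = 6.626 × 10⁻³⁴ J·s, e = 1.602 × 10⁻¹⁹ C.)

λ = 75.8 pm

KE = eV = 1.602 × 10⁻¹⁹ × 262.0 = 4.197 × 10⁻¹⁷ J.
p = √(2mKE) = √(2 × 9.109 × 10⁻³¹ × 4.197 × 10⁻¹⁷) = 8.744 × 10⁻²⁴ kg·m/s.
λ = h/p = 6.626 × 10⁻³⁴ / 8.744 × 10⁻²⁴ = 7.58 × 10⁻¹¹ m = 75.8 pm.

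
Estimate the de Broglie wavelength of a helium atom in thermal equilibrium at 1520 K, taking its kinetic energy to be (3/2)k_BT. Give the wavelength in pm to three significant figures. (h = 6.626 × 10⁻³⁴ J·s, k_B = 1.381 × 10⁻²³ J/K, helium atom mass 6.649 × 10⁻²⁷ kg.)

λ = 32.4 pm

KE = (3/2)k_BT = 1.5 × 1.381 × 10⁻²³ × 1520 = 3.149 × 10⁻²⁰ J.
p = √(2mKE) = √(2 × 6.649 × 10⁻²⁷ × 3.149 × 10⁻²⁰) = 2.046 × 10⁻²³ kg·m/s.
λ = h/p = 3.24 × 10⁻¹¹ m = 32.4 pm.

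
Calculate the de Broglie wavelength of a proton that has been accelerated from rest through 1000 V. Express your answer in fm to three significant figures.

λ = 905 fm

KE = eV = 1.602 × 10⁻¹⁹ × 1000 = 1.602 × 10⁻¹⁶ J.
p = √(2mKE) = √(2 × 1.673 × 10⁻²⁷ × 1.602 × 10⁻¹⁶) = 7.321 × 10⁻²² kg·m/s.
λ = h/p = 6.626 × 10⁻³⁴ / 7.321 × 10⁻²² = 9.05 × 10⁻¹³ m = 905 fm.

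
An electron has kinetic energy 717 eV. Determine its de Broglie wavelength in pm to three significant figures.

λ = 45.8 pm

KE = 717 eV = 1.149 × 10⁻¹⁶ J.
p = √(2mKE) = √(2 × 9.109 × 10⁻³¹ × 1.149 × 10⁻¹⁶) = 1.447 × 10⁻²³ kg·m/s.
λ = h/p = 6.626 × 10⁻³⁴ / 1.447 × 10⁻²³ = 4.58 × 10⁻¹¹ m = 45.8 pm.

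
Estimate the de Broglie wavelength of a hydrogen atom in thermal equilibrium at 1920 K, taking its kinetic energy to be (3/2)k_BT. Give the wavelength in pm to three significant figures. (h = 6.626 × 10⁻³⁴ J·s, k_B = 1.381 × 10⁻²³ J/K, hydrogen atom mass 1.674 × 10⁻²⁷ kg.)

λ = 57.4 pm

KE = (3/2)k_BT = 1.5 × 1.381 × 10⁻²³ × 1920 = 3.977 × 10⁻²⁰ J.
p = √(2mKE) = √(2 × 1.674 × 10⁻²⁷ × 3.977 × 10⁻²⁰) = 1.154 × 10⁻²³ kg·m/s.
λ = h/p = 5.74 × 10⁻¹¹ m = 57.4 pm.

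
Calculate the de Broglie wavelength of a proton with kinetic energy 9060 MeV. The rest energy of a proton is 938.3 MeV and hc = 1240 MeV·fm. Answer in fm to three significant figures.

Total energy E = KE + m₀c² = 9060 + 938.3 = 9998.3 MeV.
(pc)² = E² − (m₀c²)² = (9998.3)² − (938.3)² = 9.909 × 10⁷ MeV², so pc = 9954 MeV.
λ = hc/(pc) = 1240 MeV·fm / 9954 MeV = 0.125 fm.

λ = 0.125 fm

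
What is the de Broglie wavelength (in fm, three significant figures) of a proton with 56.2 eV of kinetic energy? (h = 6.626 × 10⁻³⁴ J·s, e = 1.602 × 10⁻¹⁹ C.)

KE = 56.2 eV = 9.003 × 10⁻¹⁸ J.
p = √(2mKE) = √(2 × 1.673 × 10⁻²⁷ × 9.003 × 10⁻¹⁸) = 1.736 × 10⁻²² kg·m/s.
λ = h/p = 6.626 × 10⁻³⁴ / 1.736 × 10⁻²² = 3.82 × 10⁻¹² m = 3820 fm.

λ = 3820 fm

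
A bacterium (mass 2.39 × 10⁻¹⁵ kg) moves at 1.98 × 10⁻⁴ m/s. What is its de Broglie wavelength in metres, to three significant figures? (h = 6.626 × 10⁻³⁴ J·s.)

λ = 1.40 × 10⁻¹⁵ m

p = mv = 2.39 × 10⁻¹⁵ × 1.98 × 10⁻⁴ = 4.732 × 10⁻¹⁹ kg·m/s.
λ = h/p = 6.626 × 10⁻³⁴ / 4.732 × 10⁻¹⁹ = 1.40 × 10⁻¹⁵ m.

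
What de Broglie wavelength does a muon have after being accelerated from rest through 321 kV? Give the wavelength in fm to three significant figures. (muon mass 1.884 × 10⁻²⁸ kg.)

KE = eV = 1.602 × 10⁻¹⁹ × 3.210 × 10⁵ = 5.142 × 10⁻¹⁴ J.
p = √(2mKE) = √(2 × 1.884 × 10⁻²⁸ × 5.142 × 10⁻¹⁴) = 4.402 × 10⁻²¹ kg·m/s.
λ = h/p = 6.626 × 10⁻³⁴ / 4.402 × 10⁻²¹ = 1.51 × 10⁻¹³ m = 151 fm.

λ = 151 fm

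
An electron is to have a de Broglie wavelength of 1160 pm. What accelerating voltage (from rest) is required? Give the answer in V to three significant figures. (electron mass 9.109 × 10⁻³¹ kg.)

p = h/λ = 6.626 × 10⁻³⁴ / 1.160 × 10⁻⁹ = 5.712 × 10⁻²⁵ kg·m/s.
KE = p²/(2m) = 1.791 × 10⁻¹⁹ J.
V = KE/e = 1.791 × 10⁻¹⁹ / (1.602 × 10⁻¹⁹) = 1.12 V.

V = 1.12 V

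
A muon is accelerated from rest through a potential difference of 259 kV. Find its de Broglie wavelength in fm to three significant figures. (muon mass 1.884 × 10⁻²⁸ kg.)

KE = eV = 1.602 × 10⁻¹⁹ × 2.590 × 10⁵ = 4.149 × 10⁻¹⁴ J.
p = √(2mKE) = √(2 × 1.884 × 10⁻²⁸ × 4.149 × 10⁻¹⁴) = 3.954 × 10⁻²¹ kg·m/s.
λ = h/p = 6.626 × 10⁻³⁴ / 3.954 × 10⁻²¹ = 1.68 × 10⁻¹³ m = 168 fm.

λ = 168 fm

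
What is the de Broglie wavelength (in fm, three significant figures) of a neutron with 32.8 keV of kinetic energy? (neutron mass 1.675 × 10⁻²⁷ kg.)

λ = 158 fm

KE = 32.8 keV = 5.255 × 10⁻¹⁵ J.
p = √(2mKE) = √(2 × 1.675 × 10⁻²⁷ × 5.255 × 10⁻¹⁵) = 4.196 × 10⁻²¹ kg·m/s.
λ = h/p = 6.626 × 10⁻³⁴ / 4.196 × 10⁻²¹ = 1.58 × 10⁻¹³ m = 158 fm.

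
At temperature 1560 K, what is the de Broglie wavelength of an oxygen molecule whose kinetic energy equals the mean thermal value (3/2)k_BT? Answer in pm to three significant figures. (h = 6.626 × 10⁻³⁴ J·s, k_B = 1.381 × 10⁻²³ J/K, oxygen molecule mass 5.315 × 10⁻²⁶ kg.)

λ = 11.3 pm

KE = (3/2)k_BT = 1.5 × 1.381 × 10⁻²³ × 1560 = 3.232 × 10⁻²⁰ J.
p = √(2mKE) = √(2 × 5.315 × 10⁻²⁶ × 3.232 × 10⁻²⁰) = 5.861 × 10⁻²³ kg·m/s.
λ = h/p = 1.13 × 10⁻¹¹ m = 11.3 pm.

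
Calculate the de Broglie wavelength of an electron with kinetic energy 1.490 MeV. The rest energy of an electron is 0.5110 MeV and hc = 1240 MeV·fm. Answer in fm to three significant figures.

λ = 641 fm

Total energy E = KE + m₀c² = 1.490 + 0.5110 = 2.0010 MeV.
(pc)² = E² − (m₀c²)² = (2.0010)² − (0.5110)² = 3.743 MeV², so pc = 1.935 MeV.
λ = hc/(pc) = 1240 MeV·fm / 1.935 MeV = 641 fm.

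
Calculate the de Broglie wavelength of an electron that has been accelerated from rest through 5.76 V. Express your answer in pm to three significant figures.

KE = eV = 1.602 × 10⁻¹⁹ × 5.760 = 9.228 × 10⁻¹⁹ J.
p = √(2mKE) = √(2 × 9.109 × 10⁻³¹ × 9.228 × 10⁻¹⁹) = 1.297 × 10⁻²⁴ kg·m/s.
λ = h/p = 6.626 × 10⁻³⁴ / 1.297 × 10⁻²⁴ = 5.11 × 10⁻¹⁰ m = 511 pm.

λ = 511 pm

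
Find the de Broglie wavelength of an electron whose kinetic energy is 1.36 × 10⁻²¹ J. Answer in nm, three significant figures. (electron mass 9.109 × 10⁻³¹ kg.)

λ = 13.3 nm

p = √(2mKE) = √(2 × 9.109 × 10⁻³¹ × 1.360 × 10⁻²¹) = 4.978 × 10⁻²⁶ kg·m/s.
λ = h/p = 6.626 × 10⁻³⁴ / 4.978 × 10⁻²⁶ = 1.33 × 10⁻⁸ m = 13.3 nm.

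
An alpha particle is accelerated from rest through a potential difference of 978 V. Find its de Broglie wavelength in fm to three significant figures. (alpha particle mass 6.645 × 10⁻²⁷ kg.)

λ = 325 fm

KE = 2eV = 2 × 1.602 × 10⁻¹⁹ × 978.0 = 3.134 × 10⁻¹⁶ J.
p = √(2mKE) = √(2 × 6.645 × 10⁻²⁷ × 3.134 × 10⁻¹⁶) = 2.041 × 10⁻²¹ kg·m/s.
λ = h/p = 6.626 × 10⁻³⁴ / 2.041 × 10⁻²¹ = 3.25 × 10⁻¹³ m = 325 fm.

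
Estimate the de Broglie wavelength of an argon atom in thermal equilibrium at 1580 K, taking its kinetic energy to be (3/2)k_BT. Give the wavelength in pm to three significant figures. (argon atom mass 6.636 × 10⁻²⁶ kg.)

KE = (3/2)k_BT = 1.5 × 1.381 × 10⁻²³ × 1580 = 3.273 × 10⁻²⁰ J.
p = √(2mKE) = √(2 × 6.636 × 10⁻²⁶ × 3.273 × 10⁻²⁰) = 6.591 × 10⁻²³ kg·m/s.
λ = h/p = 1.01 × 10⁻¹¹ m = 10.1 pm.

λ = 10.1 pm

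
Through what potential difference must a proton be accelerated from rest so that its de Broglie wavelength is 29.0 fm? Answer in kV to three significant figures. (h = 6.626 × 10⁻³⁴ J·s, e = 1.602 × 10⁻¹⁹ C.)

p = h/λ = 6.626 × 10⁻³⁴ / 2.900 × 10⁻¹⁴ = 2.285 × 10⁻²⁰ kg·m/s.
KE = p²/(2m) = 1.560 × 10⁻¹³ J.
V = KE/e = 1.560 × 10⁻¹³ / (1.602 × 10⁻¹⁹) = 974 kV.

V = 974 kV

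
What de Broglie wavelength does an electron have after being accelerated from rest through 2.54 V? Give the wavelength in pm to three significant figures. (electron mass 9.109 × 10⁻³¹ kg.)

λ = 770 pm

KE = eV = 1.602 × 10⁻¹⁹ × 2.540 = 4.069 × 10⁻¹⁹ J.
p = √(2mKE) = √(2 × 9.109 × 10⁻³¹ × 4.069 × 10⁻¹⁹) = 8.610 × 10⁻²⁵ kg·m/s.
λ = h/p = 6.626 × 10⁻³⁴ / 8.610 × 10⁻²⁵ = 7.70 × 10⁻¹⁰ m = 770 pm.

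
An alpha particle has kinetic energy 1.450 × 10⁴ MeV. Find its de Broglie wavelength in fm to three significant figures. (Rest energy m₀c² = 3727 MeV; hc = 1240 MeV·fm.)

λ = 0.0695 fm

Total energy E = KE + m₀c² = 1.450 × 10⁴ + 3727 = 18227 MeV.
(pc)² = E² − (m₀c²)² = (18227)² − (3727)² = 3.183 × 10⁸ MeV², so pc = 1.784 × 10⁴ MeV.
λ = hc/(pc) = 1240 MeV·fm / 1.784 × 10⁴ MeV = 0.0695 fm.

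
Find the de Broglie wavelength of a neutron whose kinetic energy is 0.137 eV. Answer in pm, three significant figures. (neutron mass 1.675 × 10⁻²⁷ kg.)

λ = 77.3 pm

KE = 0.137 eV = 2.195 × 10⁻²⁰ J.
p = √(2mKE) = √(2 × 1.675 × 10⁻²⁷ × 2.195 × 10⁻²⁰) = 8.575 × 10⁻²⁴ kg·m/s.
λ = h/p = 6.626 × 10⁻³⁴ / 8.575 × 10⁻²⁴ = 7.73 × 10⁻¹¹ m = 77.3 pm.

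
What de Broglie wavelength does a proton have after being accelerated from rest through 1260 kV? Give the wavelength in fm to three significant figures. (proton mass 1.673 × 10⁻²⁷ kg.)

KE = eV = 1.602 × 10⁻¹⁹ × 1.260 × 10⁶ = 2.019 × 10⁻¹³ J.
p = √(2mKE) = √(2 × 1.673 × 10⁻²⁷ × 2.019 × 10⁻¹³) = 2.599 × 10⁻²⁰ kg·m/s.
λ = h/p = 6.626 × 10⁻³⁴ / 2.599 × 10⁻²⁰ = 2.55 × 10⁻¹⁴ m = 25.5 fm.

λ = 25.5 fm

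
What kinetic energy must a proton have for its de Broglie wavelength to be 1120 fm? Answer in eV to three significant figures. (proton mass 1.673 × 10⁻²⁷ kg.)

KE = 653 eV

p = h/λ = 6.626 × 10⁻³⁴ / 1.120 × 10⁻¹² = 5.916 × 10⁻²² kg·m/s.
KE = p²/(2m) = (5.916 × 10⁻²²)² / (2 × 1.673 × 10⁻²⁷) = 1.046 × 10⁻¹⁶ J = 653 eV.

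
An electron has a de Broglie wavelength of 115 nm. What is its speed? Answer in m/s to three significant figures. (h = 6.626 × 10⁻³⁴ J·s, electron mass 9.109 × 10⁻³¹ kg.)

p = h/λ = 6.626 × 10⁻³⁴ / 1.150 × 10⁻⁷ = 5.762 × 10⁻²⁷ kg·m/s.
v = p/m = 5.762 × 10⁻²⁷ / 9.109 × 10⁻³¹ = 6.33 × 10³ m/s = 6330 m/s.

v = 6330 m/s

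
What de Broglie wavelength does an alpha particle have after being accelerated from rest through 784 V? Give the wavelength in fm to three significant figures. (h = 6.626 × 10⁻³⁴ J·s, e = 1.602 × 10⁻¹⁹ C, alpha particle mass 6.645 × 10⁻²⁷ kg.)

λ = 363 fm

KE = 2eV = 2 × 1.602 × 10⁻¹⁹ × 784.0 = 2.512 × 10⁻¹⁶ J.
p = √(2mKE) = √(2 × 6.645 × 10⁻²⁷ × 2.512 × 10⁻¹⁶) = 1.827 × 10⁻²¹ kg·m/s.
λ = h/p = 6.626 × 10⁻³⁴ / 1.827 × 10⁻²¹ = 3.63 × 10⁻¹³ m = 363 fm.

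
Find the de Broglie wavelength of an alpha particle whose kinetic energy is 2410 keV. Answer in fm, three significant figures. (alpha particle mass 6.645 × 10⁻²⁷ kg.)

λ = 9.25 fm

KE = 2410 keV = 3.861 × 10⁻¹³ J.
p = √(2mKE) = √(2 × 6.645 × 10⁻²⁷ × 3.861 × 10⁻¹³) = 7.163 × 10⁻²⁰ kg·m/s.
λ = h/p = 6.626 × 10⁻³⁴ / 7.163 × 10⁻²⁰ = 9.25 × 10⁻¹⁵ m = 9.25 fm.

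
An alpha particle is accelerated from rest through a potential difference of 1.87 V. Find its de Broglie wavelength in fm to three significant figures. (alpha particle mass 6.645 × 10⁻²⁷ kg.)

KE = 2eV = 2 × 1.602 × 10⁻¹⁹ × 1.870 = 5.991 × 10⁻¹⁹ J.
p = √(2mKE) = √(2 × 6.645 × 10⁻²⁷ × 5.991 × 10⁻¹⁹) = 8.923 × 10⁻²³ kg·m/s.
λ = h/p = 6.626 × 10⁻³⁴ / 8.923 × 10⁻²³ = 7.43 × 10⁻¹² m = 7430 fm.

λ = 7430 fm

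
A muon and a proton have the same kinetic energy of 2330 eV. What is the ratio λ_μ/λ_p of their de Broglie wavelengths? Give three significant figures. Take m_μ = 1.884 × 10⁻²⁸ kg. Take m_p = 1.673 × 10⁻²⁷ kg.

λ_μ/λ_p = 2.98

At fixed KE, p = √(2mKE) so λ = h/p ∝ 1/√m.
λ_μ/λ_p = √(m_p/m_μ) = √(1.673 × 10⁻²⁷/1.884 × 10⁻²⁸) = √(8.880) = 2.98.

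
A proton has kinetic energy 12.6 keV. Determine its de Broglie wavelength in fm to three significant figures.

λ = 255 fm

KE = 12.6 keV = 2.019 × 10⁻¹⁵ J.
p = √(2mKE) = √(2 × 1.673 × 10⁻²⁷ × 2.019 × 10⁻¹⁵) = 2.599 × 10⁻²¹ kg·m/s.
λ = h/p = 6.626 × 10⁻³⁴ / 2.599 × 10⁻²¹ = 2.55 × 10⁻¹³ m = 255 fm.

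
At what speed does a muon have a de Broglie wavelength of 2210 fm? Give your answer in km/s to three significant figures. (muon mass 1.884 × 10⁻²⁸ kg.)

v = 1590 km/s

p = h/λ = 6.626 × 10⁻³⁴ / 2.210 × 10⁻¹² = 2.998 × 10⁻²² kg·m/s.
v = p/m = 2.998 × 10⁻²² / 1.884 × 10⁻²⁸ = 1.59 × 10⁶ m/s = 1590 km/s.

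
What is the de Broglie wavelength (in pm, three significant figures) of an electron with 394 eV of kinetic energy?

λ = 61.8 pm

KE = 394 eV = 6.312 × 10⁻¹⁷ J.
p = √(2mKE) = √(2 × 9.109 × 10⁻³¹ × 6.312 × 10⁻¹⁷) = 1.072 × 10⁻²³ kg·m/s.
λ = h/p = 6.626 × 10⁻³⁴ / 1.072 × 10⁻²³ = 6.18 × 10⁻¹¹ m = 61.8 pm.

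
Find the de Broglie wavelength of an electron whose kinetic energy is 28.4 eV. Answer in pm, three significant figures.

KE = 28.4 eV = 4.550 × 10⁻¹⁸ J.
p = √(2mKE) = √(2 × 9.109 × 10⁻³¹ × 4.550 × 10⁻¹⁸) = 2.879 × 10⁻²⁴ kg·m/s.
λ = h/p = 6.626 × 10⁻³⁴ / 2.879 × 10⁻²⁴ = 2.30 × 10⁻¹⁰ m = 230 pm.

λ = 230 pm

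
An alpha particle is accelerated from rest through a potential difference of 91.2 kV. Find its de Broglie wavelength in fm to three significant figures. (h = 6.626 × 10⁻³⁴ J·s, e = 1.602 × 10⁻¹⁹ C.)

KE = 2eV = 2 × 1.602 × 10⁻¹⁹ × 9.120 × 10⁴ = 2.922 × 10⁻¹⁴ J.
p = √(2mKE) = √(2 × 6.645 × 10⁻²⁷ × 2.922 × 10⁻¹⁴) = 1.971 × 10⁻²⁰ kg·m/s.
λ = h/p = 6.626 × 10⁻³⁴ / 1.971 × 10⁻²⁰ = 3.36 × 10⁻¹⁴ m = 33.6 fm.

λ = 33.6 fm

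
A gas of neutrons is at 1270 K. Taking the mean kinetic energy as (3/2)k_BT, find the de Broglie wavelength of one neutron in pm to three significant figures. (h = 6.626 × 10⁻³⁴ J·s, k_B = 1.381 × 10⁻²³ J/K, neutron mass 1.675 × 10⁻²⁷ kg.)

λ = 70.6 pm

KE = (3/2)k_BT = 1.5 × 1.381 × 10⁻²³ × 1270 = 2.631 × 10⁻²⁰ J.
p = √(2mKE) = √(2 × 1.675 × 10⁻²⁷ × 2.631 × 10⁻²⁰) = 9.388 × 10⁻²⁴ kg·m/s.
λ = h/p = 7.06 × 10⁻¹¹ m = 70.6 pm.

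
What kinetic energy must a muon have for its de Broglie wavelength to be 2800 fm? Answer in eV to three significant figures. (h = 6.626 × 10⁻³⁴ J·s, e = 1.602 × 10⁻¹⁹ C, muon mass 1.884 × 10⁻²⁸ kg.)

KE = 928 eV

p = h/λ = 6.626 × 10⁻³⁴ / 2.800 × 10⁻¹² = 2.366 × 10⁻²² kg·m/s.
KE = p²/(2m) = (2.366 × 10⁻²²)² / (2 × 1.884 × 10⁻²⁸) = 1.486 × 10⁻¹⁶ J = 928 eV.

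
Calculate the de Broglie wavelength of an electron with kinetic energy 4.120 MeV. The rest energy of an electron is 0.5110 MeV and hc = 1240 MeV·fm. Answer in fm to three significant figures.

Total energy E = KE + m₀c² = 4.120 + 0.5110 = 4.6310 MeV.
(pc)² = E² − (m₀c²)² = (4.6310)² − (0.5110)² = 21.19 MeV², so pc = 4.603 MeV.
λ = hc/(pc) = 1240 MeV·fm / 4.603 MeV = 269 fm.

λ = 269 fm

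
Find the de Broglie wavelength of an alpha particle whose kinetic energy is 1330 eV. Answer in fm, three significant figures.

KE = 1330 eV = 2.131 × 10⁻¹⁶ J.
p = √(2mKE) = √(2 × 6.645 × 10⁻²⁷ × 2.131 × 10⁻¹⁶) = 1.683 × 10⁻²¹ kg·m/s.
λ = h/p = 6.626 × 10⁻³⁴ / 1.683 × 10⁻²¹ = 3.94 × 10⁻¹³ m = 394 fm.

λ = 394 fm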